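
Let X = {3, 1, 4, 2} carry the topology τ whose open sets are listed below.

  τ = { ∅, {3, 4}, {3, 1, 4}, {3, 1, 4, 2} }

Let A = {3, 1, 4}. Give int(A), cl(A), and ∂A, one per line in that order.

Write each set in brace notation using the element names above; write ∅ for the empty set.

int(A) = {3, 1, 4}
cl(A)  = {3, 1, 4, 2}
∂A     = {2}

U open, U⊆A: ∅, {3, 4}, {3, 1, 4}. int(A) = ⋃ = {3, 1, 4}
X∖A={2}, int(X∖A)=∅, hence cl(A)={3, 1, 4, 2}
∂A: remove int from cl → {2}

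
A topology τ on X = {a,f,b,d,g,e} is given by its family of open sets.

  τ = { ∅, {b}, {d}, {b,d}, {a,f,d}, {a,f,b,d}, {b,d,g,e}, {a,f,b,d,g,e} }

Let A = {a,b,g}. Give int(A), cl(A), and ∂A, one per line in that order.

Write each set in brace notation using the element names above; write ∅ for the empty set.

int(A) = {b}
cl(A)  = {a,f,b,g,e}
∂A     = {a,f,g,e}

opens ⊆ A: ∅, {b}; union → int = {b}
complement {f,d,e}; its interior {d}; cl(A) = X∖{d} = {a,f,b,g,e}
boundary = {a,f,b,g,e} ∖ {b} = {a,f,g,e}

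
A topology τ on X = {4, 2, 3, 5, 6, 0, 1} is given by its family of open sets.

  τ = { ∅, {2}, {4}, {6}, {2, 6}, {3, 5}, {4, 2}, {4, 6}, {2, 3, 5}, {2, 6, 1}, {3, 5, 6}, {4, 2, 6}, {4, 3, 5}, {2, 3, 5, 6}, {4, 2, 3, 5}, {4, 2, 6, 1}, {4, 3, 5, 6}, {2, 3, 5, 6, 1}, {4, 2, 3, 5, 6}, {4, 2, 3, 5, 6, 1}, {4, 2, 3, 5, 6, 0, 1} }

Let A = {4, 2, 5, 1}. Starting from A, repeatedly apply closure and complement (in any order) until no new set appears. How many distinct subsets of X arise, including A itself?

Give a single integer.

10

complement {3, 6, 0}; its interior {6}; cl(A) = X∖{6} = {4, 2, 3, 5, 0, 1}
With k = closure, c = complement:
  1. A     = {4, 2, 5, 1}
  2. kA    = {4, 2, 3, 5, 0, 1}
  3. cA    = {3, 6, 0}
  4. ckA   = {6}
  5. kcA   = {3, 5, 6, 0, 1}
  6. kckA  = {6, 0, 1}
  7. ckcA  = {4, 2}
  8. ckckA = {4, 2, 3, 5}
  9. kckcA = {4, 2, 0, 1}
  10. ckckcA = {3, 5, 6}
k, c of each give nothing new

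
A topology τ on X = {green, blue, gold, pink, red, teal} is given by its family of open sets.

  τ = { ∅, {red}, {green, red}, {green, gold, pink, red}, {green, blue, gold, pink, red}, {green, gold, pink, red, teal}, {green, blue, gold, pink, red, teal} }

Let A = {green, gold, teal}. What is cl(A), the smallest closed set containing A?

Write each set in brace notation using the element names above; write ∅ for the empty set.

closure: X∖int(X∖A) = X∖{red} = {green, blue, gold, pink, teal}

{green, blue, gold, pink, teal}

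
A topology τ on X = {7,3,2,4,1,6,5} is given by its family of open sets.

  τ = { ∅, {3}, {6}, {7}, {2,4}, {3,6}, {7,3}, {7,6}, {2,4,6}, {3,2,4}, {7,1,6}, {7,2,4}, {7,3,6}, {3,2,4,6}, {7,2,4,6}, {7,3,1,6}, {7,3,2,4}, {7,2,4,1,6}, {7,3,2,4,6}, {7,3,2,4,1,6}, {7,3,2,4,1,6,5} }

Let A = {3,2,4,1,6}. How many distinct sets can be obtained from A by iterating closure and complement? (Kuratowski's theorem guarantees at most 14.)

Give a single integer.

6

cl via duality: int({7,5}) = {7}, so X∖{7} = {3,2,4,1,6,5}
Write k for closure, c for complement:
  1. A     = {3,2,4,1,6}
  2. kA    = {3,2,4,1,6,5}
  3. cA    = {7,5}
  4. ckA   = {7}
  5. kcA   = {7,1,5}
  6. ckcA  = {3,2,4,6}
applying k or c yields no new set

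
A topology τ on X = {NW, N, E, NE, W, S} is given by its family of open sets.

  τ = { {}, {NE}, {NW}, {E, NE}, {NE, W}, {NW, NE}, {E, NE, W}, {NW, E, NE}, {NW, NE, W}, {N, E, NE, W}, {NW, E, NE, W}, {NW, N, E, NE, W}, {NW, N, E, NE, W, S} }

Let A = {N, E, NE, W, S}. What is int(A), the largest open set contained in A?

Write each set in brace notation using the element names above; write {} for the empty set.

interior: largest open inside A is {N, E, NE, W} (from {}, {NE}, {NE, W}, {E, NE}, {E, NE, W}, {N, E, NE, W})

{N, E, NE, W}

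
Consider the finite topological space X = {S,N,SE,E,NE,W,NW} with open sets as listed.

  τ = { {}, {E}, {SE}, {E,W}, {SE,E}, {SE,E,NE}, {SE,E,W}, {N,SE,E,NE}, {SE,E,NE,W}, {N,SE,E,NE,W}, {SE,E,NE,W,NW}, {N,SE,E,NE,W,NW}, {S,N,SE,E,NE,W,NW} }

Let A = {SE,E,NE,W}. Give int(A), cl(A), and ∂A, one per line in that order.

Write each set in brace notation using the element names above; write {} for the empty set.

interior: largest open inside A is {SE,E,NE,W} (from {}, {E}, {SE}, {SE,E}, {E,W}, {SE,E,NE}, {SE,E,W}, {SE,E,NE,W})
cl via duality: int({S,N,NW}) = {}, so X∖{} = {S,N,SE,E,NE,W,NW}
cl∖int = {S,N,NW}

int(A) = {SE,E,NE,W}
cl(A)  = {S,N,SE,E,NE,W,NW}
∂A     = {S,N,NW}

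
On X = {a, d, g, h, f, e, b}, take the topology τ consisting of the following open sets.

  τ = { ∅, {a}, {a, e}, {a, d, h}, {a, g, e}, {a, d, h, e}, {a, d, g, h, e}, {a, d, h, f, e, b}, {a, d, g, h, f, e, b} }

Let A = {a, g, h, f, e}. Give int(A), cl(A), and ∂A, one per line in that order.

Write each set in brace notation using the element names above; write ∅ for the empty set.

U open, U⊆A: ∅, {a}, {a, e}, {a, g, e}. int(A) = ⋃ = {a, g, e}
X∖A={d, b}, int(X∖A)=∅, hence cl(A)={a, d, g, h, f, e, b}
∂A: remove int from cl → {d, h, f, b}

int(A) = {a, g, e}
cl(A)  = {a, d, g, h, f, e, b}
∂A     = {d, h, f, b}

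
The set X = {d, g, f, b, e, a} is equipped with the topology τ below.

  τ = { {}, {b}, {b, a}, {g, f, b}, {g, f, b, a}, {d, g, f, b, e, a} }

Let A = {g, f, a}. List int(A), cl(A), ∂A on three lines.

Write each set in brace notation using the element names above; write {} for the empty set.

int(A) = {}
cl(A)  = {d, g, f, e, a}
∂A     = {d, g, f, e, a}

interior: largest open inside A is {} (from {})
cl via duality: int({d, b, e}) = {b}, so X∖{b} = {d, g, f, e, a}
cl∖int = {d, g, f, e, a}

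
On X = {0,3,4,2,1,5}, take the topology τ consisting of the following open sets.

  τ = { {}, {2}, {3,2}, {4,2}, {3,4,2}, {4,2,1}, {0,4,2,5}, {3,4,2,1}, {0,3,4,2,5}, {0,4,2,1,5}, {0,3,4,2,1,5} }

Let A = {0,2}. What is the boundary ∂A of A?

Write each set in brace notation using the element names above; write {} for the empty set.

{0,3,4,1,5}

open subsets of A: {}, {2}; so int(A) = {2}
closure: X∖int(X∖A) = X∖{} = {0,3,4,2,1,5}
∂A = {0,3,4,2,1,5} minus {2} = {0,3,4,1,5}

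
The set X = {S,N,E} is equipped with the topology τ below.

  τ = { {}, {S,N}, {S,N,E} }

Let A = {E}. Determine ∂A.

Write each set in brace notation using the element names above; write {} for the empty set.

opens ⊆ A: {}; union → int = {}
complement {S,N}; its interior {S,N}; cl(A) = X∖{S,N} = {E}
boundary = {E} ∖ {} = {E}

{E}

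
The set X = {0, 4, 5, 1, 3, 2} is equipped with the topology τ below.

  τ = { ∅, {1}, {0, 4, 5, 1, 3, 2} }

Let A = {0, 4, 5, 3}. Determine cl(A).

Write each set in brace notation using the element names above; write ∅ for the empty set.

{0, 4, 5, 3, 2}

X∖A={1, 2}, int(X∖A)={1}, hence cl(A)={0, 4, 5, 3, 2}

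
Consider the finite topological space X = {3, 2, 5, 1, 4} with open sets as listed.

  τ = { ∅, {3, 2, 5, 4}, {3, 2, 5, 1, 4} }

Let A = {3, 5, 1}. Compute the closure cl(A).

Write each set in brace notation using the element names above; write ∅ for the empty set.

{3, 2, 5, 1, 4}

complement {2, 4}; its interior ∅; cl(A) = X∖∅ = {3, 2, 5, 1, 4}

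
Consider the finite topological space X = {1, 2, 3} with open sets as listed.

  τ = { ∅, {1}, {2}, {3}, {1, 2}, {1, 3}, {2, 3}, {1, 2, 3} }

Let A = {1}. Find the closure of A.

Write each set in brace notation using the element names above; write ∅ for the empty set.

{1}

cl via duality: int({2, 3}) = {2, 3}, so X∖{2, 3} = {1}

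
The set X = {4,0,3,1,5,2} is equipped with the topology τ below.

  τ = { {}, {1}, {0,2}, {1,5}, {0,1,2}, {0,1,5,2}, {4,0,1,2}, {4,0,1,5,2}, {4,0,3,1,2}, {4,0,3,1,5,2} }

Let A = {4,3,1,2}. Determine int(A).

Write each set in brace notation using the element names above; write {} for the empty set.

U open, U⊆A: {}, {1}. int(A) = ⋃ = {1}

{1}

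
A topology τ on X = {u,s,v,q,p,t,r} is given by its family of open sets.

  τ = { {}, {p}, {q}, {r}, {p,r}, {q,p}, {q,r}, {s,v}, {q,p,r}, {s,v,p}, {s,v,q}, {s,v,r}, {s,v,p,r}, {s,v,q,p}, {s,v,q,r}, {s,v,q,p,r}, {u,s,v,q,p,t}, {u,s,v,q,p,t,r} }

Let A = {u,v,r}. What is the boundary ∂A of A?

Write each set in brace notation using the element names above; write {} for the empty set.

{u,s,v,t}

U open, U⊆A: {}, {r}. int(A) = ⋃ = {r}
X∖A={s,q,p,t}, int(X∖A)={q,p}, hence cl(A)={u,s,v,t,r}
∂A: remove int from cl → {u,s,v,t}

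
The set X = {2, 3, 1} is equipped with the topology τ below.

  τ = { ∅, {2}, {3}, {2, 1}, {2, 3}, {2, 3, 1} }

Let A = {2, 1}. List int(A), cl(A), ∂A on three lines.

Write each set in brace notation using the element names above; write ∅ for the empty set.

int(A) = {2, 1}
cl(A)  = {2, 1}
∂A     = ∅

opens ⊆ A: ∅, {2}, {2, 1}; union → int = {2, 1}
complement {3}; its interior {3}; cl(A) = X∖{3} = {2, 1}
boundary = {2, 1} ∖ {2, 1} = ∅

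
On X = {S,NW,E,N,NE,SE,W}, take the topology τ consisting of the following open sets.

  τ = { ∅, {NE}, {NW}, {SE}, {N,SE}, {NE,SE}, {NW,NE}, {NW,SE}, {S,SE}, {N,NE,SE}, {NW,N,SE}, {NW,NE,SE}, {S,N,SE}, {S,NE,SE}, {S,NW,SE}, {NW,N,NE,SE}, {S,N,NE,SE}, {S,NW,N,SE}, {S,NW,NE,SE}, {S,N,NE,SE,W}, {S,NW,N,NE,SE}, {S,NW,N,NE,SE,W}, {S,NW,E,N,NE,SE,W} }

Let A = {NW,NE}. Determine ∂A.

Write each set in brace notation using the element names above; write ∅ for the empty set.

interior: largest open inside A is {NW,NE} (from ∅, {NW}, {NE}, {NW,NE})
cl via duality: int({S,E,N,SE,W}) = {S,N,SE}, so X∖{S,N,SE} = {NW,E,NE,W}
cl∖int = {E,W}

{E,W}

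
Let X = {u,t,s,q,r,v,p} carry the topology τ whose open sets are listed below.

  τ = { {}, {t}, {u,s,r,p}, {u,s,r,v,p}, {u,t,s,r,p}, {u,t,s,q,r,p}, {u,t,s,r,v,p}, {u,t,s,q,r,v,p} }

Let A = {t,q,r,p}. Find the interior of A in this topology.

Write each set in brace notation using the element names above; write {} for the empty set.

open subsets of A: {}, {t}; so int(A) = {t}

{t}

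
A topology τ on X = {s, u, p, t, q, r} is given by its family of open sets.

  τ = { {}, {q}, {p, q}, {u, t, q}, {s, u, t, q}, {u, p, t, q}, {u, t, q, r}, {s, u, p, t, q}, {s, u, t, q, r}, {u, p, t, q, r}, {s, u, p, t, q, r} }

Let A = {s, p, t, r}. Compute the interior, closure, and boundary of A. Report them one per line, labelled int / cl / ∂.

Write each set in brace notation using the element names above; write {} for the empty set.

interior: largest open inside A is {} (from {})
cl via duality: int({u, q}) = {q}, so X∖{q} = {s, u, p, t, r}
cl∖int = {s, u, p, t, r}

int(A) = {}
cl(A)  = {s, u, p, t, r}
∂A     = {s, u, p, t, r}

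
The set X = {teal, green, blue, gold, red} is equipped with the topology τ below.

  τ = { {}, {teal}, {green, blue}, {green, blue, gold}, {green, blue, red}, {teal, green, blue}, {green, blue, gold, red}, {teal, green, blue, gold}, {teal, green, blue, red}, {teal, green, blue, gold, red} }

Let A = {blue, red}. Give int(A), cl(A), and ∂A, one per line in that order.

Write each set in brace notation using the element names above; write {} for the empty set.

opens ⊆ A: {}; union → int = {}
complement {teal, green, gold}; its interior {teal}; cl(A) = X∖{teal} = {green, blue, gold, red}
boundary = {green, blue, gold, red} ∖ {} = {green, blue, gold, red}

int(A) = {}
cl(A)  = {green, blue, gold, red}
∂A     = {green, blue, gold, red}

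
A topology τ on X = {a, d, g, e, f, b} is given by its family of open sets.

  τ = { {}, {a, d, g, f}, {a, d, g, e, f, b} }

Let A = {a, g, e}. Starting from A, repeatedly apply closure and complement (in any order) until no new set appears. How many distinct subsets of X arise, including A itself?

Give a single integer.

4

cl via duality: int({d, f, b}) = {}, so X∖{} = {a, d, g, e, f, b}
Write k for closure, c for complement:
  1. A     = {a, g, e}
  2. kA    = {a, d, g, e, f, b}
  3. cA    = {d, f, b}
  4. ckA   = {}
applying k or c yields no new set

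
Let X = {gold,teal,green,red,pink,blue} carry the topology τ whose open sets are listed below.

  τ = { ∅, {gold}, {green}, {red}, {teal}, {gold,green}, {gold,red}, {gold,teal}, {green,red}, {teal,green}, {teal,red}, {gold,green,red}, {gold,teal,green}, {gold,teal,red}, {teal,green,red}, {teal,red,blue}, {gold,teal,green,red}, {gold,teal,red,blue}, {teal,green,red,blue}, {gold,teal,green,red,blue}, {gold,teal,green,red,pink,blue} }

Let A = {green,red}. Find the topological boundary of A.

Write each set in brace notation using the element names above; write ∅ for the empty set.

open subsets of A: ∅, {green}, {red}, {green,red}; so int(A) = {green,red}
closure: X∖int(X∖A) = X∖{gold,teal} = {green,red,pink,blue}
∂A = {green,red,pink,blue} minus {green,red} = {pink,blue}

{pink,blue}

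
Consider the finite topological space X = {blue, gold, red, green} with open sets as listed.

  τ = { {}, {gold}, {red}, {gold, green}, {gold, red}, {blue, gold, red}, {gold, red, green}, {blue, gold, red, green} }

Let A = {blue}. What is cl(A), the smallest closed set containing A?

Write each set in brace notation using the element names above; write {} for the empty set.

complement {gold, red, green}; its interior {gold, red, green}; cl(A) = X∖{gold, red, green} = {blue}

{blue}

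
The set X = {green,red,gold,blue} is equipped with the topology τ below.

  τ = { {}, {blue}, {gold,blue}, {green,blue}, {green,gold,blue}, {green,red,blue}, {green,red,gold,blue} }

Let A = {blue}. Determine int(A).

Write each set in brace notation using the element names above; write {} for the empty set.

{blue}

U open, U⊆A: {}, {blue}. int(A) = ⋃ = {blue}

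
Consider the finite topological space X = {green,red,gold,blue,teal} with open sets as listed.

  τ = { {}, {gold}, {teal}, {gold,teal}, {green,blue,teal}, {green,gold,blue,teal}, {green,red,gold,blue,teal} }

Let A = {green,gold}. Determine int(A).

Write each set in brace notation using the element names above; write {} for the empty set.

{gold}

opens ⊆ A: {}, {gold}; union → int = {gold}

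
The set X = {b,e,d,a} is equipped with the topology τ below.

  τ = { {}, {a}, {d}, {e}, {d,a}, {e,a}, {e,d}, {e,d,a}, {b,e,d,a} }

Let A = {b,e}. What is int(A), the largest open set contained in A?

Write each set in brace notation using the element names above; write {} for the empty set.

{e}

open subsets of A: {}, {e}; so int(A) = {e}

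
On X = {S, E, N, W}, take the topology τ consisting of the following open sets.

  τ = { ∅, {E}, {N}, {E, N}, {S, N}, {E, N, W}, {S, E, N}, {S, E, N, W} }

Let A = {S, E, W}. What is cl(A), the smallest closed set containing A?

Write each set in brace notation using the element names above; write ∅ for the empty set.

{S, E, W}

X∖A={N}, int(X∖A)={N}, hence cl(A)={S, E, W}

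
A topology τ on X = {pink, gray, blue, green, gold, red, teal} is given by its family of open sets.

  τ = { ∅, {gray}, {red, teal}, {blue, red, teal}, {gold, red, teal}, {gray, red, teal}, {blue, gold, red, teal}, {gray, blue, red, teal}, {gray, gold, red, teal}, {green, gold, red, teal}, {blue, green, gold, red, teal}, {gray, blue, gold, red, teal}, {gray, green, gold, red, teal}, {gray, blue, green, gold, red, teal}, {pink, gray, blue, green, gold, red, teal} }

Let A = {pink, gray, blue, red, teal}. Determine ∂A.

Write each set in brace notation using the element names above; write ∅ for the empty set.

U open, U⊆A: ∅, {gray}, {red, teal}, {blue, red, teal}, {gray, red, teal}, {gray, blue, red, teal}. int(A) = ⋃ = {gray, blue, red, teal}
X∖A={green, gold}, int(X∖A)=∅, hence cl(A)={pink, gray, blue, green, gold, red, teal}
∂A: remove int from cl → {pink, green, gold}

{pink, green, gold}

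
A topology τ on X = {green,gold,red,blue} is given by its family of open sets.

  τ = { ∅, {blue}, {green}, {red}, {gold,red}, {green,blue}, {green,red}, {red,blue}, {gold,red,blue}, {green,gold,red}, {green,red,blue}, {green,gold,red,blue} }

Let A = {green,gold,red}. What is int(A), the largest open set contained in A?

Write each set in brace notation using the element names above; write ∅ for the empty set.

{green,gold,red}

open subsets of A: ∅, {red}, {green}, {gold,red}, {green,red}, {green,gold,red}; so int(A) = {green,gold,red}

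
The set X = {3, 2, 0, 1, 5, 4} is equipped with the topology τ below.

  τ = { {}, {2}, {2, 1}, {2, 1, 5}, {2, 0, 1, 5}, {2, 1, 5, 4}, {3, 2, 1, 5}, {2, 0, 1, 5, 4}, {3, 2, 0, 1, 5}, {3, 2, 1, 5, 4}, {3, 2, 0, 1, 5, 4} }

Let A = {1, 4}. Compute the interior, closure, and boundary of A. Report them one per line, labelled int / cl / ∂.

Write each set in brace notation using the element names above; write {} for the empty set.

U open, U⊆A: {}. int(A) = ⋃ = {}
X∖A={3, 2, 0, 5}, int(X∖A)={2}, hence cl(A)={3, 0, 1, 5, 4}
∂A: remove int from cl → {3, 0, 1, 5, 4}

int(A) = {}
cl(A)  = {3, 0, 1, 5, 4}
∂A     = {3, 0, 1, 5, 4}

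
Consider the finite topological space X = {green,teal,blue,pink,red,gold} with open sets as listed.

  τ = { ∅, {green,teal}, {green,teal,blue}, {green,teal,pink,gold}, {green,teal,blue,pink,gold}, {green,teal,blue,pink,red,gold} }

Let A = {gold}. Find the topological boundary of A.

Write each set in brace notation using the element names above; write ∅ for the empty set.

{pink,red,gold}

open subsets of A: ∅; so int(A) = ∅
closure: X∖int(X∖A) = X∖{green,teal,blue} = {pink,red,gold}
∂A = {pink,red,gold} minus ∅ = {pink,red,gold}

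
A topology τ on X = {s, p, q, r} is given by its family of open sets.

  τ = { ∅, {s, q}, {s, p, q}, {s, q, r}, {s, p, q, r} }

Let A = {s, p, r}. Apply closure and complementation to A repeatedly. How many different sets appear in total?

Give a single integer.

cl via duality: int({q}) = ∅, so X∖∅ = {s, p, q, r}
Write k for closure, c for complement:
  1. A     = {s, p, r}
  2. kA    = {s, p, q, r}
  3. cA    = {q}
  4. ckA   = ∅
applying k or c yields no new set

4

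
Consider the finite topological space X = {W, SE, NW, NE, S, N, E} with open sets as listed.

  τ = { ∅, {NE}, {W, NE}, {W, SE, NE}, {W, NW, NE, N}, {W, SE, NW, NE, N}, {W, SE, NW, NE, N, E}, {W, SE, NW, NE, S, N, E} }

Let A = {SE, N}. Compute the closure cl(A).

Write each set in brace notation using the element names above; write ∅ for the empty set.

closure: X∖int(X∖A) = X∖{W, NE} = {SE, NW, S, N, E}

{SE, NW, S, N, E}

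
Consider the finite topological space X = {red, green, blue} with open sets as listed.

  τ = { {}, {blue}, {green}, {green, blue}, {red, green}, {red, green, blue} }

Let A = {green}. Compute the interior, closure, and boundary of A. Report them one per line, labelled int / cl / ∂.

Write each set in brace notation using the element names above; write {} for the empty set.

int(A) = {green}
cl(A)  = {red, green}
∂A     = {red}

interior: largest open inside A is {green} (from {}, {green})
cl via duality: int({red, blue}) = {blue}, so X∖{blue} = {red, green}
cl∖int = {red}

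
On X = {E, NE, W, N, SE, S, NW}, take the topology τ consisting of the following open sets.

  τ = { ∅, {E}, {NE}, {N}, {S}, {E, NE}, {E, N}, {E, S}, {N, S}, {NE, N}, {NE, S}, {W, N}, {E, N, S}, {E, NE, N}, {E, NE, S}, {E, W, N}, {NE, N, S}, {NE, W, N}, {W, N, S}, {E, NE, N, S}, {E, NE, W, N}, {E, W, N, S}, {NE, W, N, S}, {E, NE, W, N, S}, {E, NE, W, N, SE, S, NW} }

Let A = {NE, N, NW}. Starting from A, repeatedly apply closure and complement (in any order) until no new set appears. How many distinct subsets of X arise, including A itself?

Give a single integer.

closure: X∖int(X∖A) = X∖{E, S} = {NE, W, N, SE, NW}
Let k=closure and c=complement:
  1. A     = {NE, N, NW}
  2. kA    = {NE, W, N, SE, NW}
  3. cA    = {E, W, SE, S}
  4. ckA   = {E, S}
  5. kcA   = {E, W, SE, S, NW}
  6. kckA  = {E, SE, S, NW}
  7. ckcA  = {NE, N}
  8. ckckA = {NE, W, N}
— saturated at 8

8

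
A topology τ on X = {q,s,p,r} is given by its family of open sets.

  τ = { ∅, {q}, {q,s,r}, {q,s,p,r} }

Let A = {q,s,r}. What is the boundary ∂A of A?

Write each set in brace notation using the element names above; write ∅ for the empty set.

open subsets of A: ∅, {q}, {q,s,r}; so int(A) = {q,s,r}
closure: X∖int(X∖A) = X∖∅ = {q,s,p,r}
∂A = {q,s,p,r} minus {q,s,r} = {p}

{p}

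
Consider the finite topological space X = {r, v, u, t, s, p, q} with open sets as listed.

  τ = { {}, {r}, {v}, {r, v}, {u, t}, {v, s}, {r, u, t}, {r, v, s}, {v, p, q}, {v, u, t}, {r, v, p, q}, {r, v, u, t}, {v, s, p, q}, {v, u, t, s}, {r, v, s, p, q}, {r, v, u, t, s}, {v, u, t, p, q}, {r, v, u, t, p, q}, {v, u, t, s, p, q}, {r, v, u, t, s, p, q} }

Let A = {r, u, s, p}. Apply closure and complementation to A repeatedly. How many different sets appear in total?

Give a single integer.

8

complement {v, t, q}; its interior {v}; cl(A) = X∖{v} = {r, u, t, s, p, q}
With k = closure, c = complement:
  1. A     = {r, u, s, p}
  2. kA    = {r, u, t, s, p, q}
  3. cA    = {v, t, q}
  4. ckA   = {v}
  5. kcA   = {v, u, t, s, p, q}
  6. kckA  = {v, s, p, q}
  7. ckcA  = {r}
  8. ckckA = {r, u, t}
k, c of each give nothing new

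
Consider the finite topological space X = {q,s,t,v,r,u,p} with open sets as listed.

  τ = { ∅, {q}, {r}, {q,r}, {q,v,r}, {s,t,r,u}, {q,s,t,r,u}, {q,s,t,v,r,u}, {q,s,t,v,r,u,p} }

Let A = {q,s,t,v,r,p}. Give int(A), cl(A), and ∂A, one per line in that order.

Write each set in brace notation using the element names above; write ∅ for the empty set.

U open, U⊆A: ∅, {q}, {r}, {q,r}, {q,v,r}. int(A) = ⋃ = {q,v,r}
X∖A={u}, int(X∖A)=∅, hence cl(A)={q,s,t,v,r,u,p}
∂A: remove int from cl → {s,t,u,p}

int(A) = {q,v,r}
cl(A)  = {q,s,t,v,r,u,p}
∂A     = {s,t,u,p}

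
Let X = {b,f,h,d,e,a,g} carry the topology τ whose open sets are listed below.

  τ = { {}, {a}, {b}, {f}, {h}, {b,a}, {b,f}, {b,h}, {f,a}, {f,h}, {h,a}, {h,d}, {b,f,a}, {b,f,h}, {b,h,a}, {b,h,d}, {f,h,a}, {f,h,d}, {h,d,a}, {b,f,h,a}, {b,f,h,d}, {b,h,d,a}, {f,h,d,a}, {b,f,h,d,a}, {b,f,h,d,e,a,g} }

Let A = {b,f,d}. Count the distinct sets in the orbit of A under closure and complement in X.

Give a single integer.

X∖A={h,e,a,g}, int(X∖A)={h,a}, hence cl(A)={b,f,d,e,g}
Orbit (k=closure, c=complement):
  1. A     = {b,f,d}
  2. kA    = {b,f,d,e,g}
  3. cA    = {h,e,a,g}
  4. ckA   = {h,a}
  5. kcA   = {h,d,e,a,g}
  6. ckcA  = {b,f}
  7. kckcA = {b,f,e,g}
  8. ckckcA = {h,d,a}
(closed under both — stop)

8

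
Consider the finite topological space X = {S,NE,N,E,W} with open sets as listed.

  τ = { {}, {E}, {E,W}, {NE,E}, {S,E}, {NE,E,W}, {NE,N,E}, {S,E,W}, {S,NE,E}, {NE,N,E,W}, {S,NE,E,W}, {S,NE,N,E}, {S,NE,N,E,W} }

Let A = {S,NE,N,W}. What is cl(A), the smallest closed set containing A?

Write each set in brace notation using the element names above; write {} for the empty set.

X∖A={E}, int(X∖A)={E}, hence cl(A)={S,NE,N,W}

{S,NE,N,W}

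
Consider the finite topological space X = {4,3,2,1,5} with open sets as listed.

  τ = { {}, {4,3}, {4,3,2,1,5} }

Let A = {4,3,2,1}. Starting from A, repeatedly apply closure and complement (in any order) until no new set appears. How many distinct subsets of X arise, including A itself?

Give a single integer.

complement {5}; its interior {}; cl(A) = X∖{} = {4,3,2,1,5}
With k = closure, c = complement:
  1. A     = {4,3,2,1}
  2. kA    = {4,3,2,1,5}
  3. cA    = {5}
  4. ckA   = {}
  5. kcA   = {2,1,5}
  6. ckcA  = {4,3}
k, c of each give nothing new

6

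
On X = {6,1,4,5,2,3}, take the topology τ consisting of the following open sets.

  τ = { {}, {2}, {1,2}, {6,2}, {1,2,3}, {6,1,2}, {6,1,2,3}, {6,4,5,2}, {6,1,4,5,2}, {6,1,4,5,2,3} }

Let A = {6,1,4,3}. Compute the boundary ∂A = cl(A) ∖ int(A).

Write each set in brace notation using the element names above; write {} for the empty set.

open subsets of A: {}; so int(A) = {}
closure: X∖int(X∖A) = X∖{2} = {6,1,4,5,3}
∂A = {6,1,4,5,3} minus {} = {6,1,4,5,3}

{6,1,4,5,3}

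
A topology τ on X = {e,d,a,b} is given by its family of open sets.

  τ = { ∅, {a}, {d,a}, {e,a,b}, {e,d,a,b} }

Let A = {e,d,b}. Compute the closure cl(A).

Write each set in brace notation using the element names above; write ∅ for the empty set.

{e,d,b}

cl via duality: int({a}) = {a}, so X∖{a} = {e,d,b}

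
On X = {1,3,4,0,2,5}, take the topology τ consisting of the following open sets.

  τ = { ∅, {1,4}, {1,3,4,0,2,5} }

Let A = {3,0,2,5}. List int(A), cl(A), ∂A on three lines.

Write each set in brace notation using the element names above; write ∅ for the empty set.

interior: largest open inside A is ∅ (from ∅)
cl via duality: int({1,4}) = {1,4}, so X∖{1,4} = {3,0,2,5}
cl∖int = {3,0,2,5}

int(A) = ∅
cl(A)  = {3,0,2,5}
∂A     = {3,0,2,5}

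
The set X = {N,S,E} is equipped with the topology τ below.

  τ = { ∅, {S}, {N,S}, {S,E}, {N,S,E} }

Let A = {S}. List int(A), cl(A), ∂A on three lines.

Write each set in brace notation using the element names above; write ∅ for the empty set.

open subsets of A: ∅, {S}; so int(A) = {S}
closure: X∖int(X∖A) = X∖∅ = {N,S,E}
∂A = {N,S,E} minus {S} = {N,E}

int(A) = {S}
cl(A)  = {N,S,E}
∂A     = {N,E}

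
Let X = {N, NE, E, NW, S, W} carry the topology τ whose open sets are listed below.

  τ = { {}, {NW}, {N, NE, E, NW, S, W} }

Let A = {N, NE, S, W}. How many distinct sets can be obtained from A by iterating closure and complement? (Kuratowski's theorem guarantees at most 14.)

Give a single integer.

X∖A={E, NW}, int(X∖A)={NW}, hence cl(A)={N, NE, E, S, W}
Orbit (k=closure, c=complement):
  1. A     = {N, NE, S, W}
  2. kA    = {N, NE, E, S, W}
  3. cA    = {E, NW}
  4. ckA   = {NW}
  5. kcA   = {N, NE, E, NW, S, W}
  6. ckcA  = {}
(closed under both — stop)

6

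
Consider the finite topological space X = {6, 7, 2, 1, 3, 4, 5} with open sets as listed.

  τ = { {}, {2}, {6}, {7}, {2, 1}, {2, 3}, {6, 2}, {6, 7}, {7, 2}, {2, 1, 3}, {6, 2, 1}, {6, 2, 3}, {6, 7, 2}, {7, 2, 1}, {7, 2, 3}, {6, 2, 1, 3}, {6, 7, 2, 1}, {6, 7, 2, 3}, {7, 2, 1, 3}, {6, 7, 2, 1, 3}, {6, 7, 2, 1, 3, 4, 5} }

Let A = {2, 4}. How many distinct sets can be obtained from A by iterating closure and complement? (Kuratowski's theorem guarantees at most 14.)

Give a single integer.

8

X∖A={6, 7, 1, 3, 5}, int(X∖A)={6, 7}, hence cl(A)={2, 1, 3, 4, 5}
Orbit (k=closure, c=complement):
  1. A     = {2, 4}
  2. kA    = {2, 1, 3, 4, 5}
  3. cA    = {6, 7, 1, 3, 5}
  4. ckA   = {6, 7}
  5. kcA   = {6, 7, 1, 3, 4, 5}
  6. kckA  = {6, 7, 4, 5}
  7. ckcA  = {2}
  8. ckckA = {2, 1, 3}
(closed under both — stop)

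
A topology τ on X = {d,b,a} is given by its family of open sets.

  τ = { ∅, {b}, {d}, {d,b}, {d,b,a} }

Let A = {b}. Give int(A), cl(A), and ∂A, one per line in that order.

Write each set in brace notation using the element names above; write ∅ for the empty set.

int(A) = {b}
cl(A)  = {b,a}
∂A     = {a}

open subsets of A: ∅, {b}; so int(A) = {b}
closure: X∖int(X∖A) = X∖{d} = {b,a}
∂A = {b,a} minus {b} = {a}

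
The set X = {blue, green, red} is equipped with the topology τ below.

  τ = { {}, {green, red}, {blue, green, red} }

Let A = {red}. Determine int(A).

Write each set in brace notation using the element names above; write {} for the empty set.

{}

open subsets of A: {}; so int(A) = {}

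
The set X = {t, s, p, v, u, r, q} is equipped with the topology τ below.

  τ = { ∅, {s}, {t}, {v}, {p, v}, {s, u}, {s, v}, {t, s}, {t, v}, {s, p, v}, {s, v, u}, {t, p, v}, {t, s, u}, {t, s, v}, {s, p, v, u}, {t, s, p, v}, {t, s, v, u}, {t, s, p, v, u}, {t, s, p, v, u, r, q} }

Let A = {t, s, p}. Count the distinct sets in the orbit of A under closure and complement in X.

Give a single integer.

10

X∖A={v, u, r, q}, int(X∖A)={v}, hence cl(A)={t, s, p, u, r, q}
Orbit (k=closure, c=complement):
  1. A     = {t, s, p}
  2. kA    = {t, s, p, u, r, q}
  3. cA    = {v, u, r, q}
  4. ckA   = {v}
  5. kcA   = {p, v, u, r, q}
  6. kckA  = {p, v, r, q}
  7. ckcA  = {t, s}
  8. ckckA = {t, s, u}
  9. kckcA = {t, s, u, r, q}
  10. ckckcA = {p, v}
(closed under both — stop)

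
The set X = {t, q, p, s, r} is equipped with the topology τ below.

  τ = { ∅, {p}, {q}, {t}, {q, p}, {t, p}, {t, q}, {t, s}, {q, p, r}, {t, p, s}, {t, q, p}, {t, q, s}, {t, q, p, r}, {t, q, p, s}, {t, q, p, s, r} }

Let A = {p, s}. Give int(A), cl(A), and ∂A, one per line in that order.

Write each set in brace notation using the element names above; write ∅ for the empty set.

int(A) = {p}
cl(A)  = {p, s, r}
∂A     = {s, r}

U open, U⊆A: ∅, {p}. int(A) = ⋃ = {p}
X∖A={t, q, r}, int(X∖A)={t, q}, hence cl(A)={p, s, r}
∂A: remove int from cl → {s, r}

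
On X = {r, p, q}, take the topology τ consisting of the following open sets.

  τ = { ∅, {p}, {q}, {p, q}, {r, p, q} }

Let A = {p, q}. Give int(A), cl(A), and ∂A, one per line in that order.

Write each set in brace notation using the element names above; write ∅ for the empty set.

U open, U⊆A: ∅, {q}, {p}, {p, q}. int(A) = ⋃ = {p, q}
X∖A={r}, int(X∖A)=∅, hence cl(A)={r, p, q}
∂A: remove int from cl → {r}

int(A) = {p, q}
cl(A)  = {r, p, q}
∂A     = {r}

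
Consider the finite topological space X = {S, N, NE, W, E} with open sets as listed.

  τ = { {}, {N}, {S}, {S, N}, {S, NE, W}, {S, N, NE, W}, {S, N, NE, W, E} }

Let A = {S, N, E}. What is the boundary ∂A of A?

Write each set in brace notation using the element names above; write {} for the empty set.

{NE, W, E}

interior: largest open inside A is {S, N} (from {}, {N}, {S}, {S, N})
cl via duality: int({NE, W}) = {}, so X∖{} = {S, N, NE, W, E}
cl∖int = {NE, W, E}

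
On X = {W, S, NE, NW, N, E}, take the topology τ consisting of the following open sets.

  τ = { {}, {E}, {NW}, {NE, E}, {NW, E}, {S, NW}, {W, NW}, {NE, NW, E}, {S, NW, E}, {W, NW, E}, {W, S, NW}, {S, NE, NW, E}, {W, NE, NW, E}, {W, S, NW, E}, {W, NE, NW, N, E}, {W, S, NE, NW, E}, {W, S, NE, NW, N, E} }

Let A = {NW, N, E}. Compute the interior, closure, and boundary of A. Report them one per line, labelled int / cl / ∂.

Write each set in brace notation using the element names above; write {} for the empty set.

U open, U⊆A: {}, {NW}, {E}, {NW, E}. int(A) = ⋃ = {NW, E}
X∖A={W, S, NE}, int(X∖A)={}, hence cl(A)={W, S, NE, NW, N, E}
∂A: remove int from cl → {W, S, NE, N}

int(A) = {NW, E}
cl(A)  = {W, S, NE, NW, N, E}
∂A     = {W, S, NE, N}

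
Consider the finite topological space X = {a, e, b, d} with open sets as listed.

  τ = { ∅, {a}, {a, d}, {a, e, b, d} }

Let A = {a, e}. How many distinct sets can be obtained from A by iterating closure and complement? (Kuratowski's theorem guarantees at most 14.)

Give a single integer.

6

closure: X∖int(X∖A) = X∖∅ = {a, e, b, d}
Let k=closure and c=complement:
  1. A     = {a, e}
  2. kA    = {a, e, b, d}
  3. cA    = {b, d}
  4. ckA   = ∅
  5. kcA   = {e, b, d}
  6. ckcA  = {a}
— saturated at 6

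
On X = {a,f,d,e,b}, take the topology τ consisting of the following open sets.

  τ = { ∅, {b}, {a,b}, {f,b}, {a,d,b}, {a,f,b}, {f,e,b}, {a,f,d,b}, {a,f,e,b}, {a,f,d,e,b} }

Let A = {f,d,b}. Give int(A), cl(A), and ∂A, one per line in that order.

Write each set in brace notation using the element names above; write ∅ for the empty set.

interior: largest open inside A is {f,b} (from ∅, {b}, {f,b})
cl via duality: int({a,e}) = ∅, so X∖∅ = {a,f,d,e,b}
cl∖int = {a,d,e}

int(A) = {f,b}
cl(A)  = {a,f,d,e,b}
∂A     = {a,d,e}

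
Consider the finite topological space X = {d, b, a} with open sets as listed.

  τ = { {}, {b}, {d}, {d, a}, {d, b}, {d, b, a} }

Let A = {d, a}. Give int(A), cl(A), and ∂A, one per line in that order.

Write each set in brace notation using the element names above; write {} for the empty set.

int(A) = {d, a}
cl(A)  = {d, a}
∂A     = {}

U open, U⊆A: {}, {d}, {d, a}. int(A) = ⋃ = {d, a}
X∖A={b}, int(X∖A)={b}, hence cl(A)={d, a}
∂A: remove int from cl → {}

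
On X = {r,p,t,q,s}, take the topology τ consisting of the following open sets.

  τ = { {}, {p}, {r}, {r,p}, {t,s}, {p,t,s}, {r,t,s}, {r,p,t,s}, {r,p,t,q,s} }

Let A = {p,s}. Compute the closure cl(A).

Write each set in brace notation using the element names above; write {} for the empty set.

{p,t,q,s}

complement {r,t,q}; its interior {r}; cl(A) = X∖{r} = {p,t,q,s}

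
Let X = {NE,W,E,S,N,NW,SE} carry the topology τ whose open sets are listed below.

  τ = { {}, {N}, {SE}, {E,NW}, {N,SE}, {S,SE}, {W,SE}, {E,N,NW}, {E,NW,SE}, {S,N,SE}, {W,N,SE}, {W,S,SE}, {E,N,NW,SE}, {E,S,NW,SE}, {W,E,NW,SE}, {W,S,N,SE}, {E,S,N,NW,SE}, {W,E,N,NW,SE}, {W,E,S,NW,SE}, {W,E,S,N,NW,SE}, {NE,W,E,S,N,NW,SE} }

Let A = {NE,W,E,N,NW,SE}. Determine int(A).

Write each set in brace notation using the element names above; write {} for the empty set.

open subsets of A: {}, {N}, {SE}, {E,NW}, {N,SE}, {W,SE}, {E,NW,SE}, {W,N,SE}, {E,N,NW}, {W,E,NW,SE}, {E,N,NW,SE}, {W,E,N,NW,SE}; so int(A) = {W,E,N,NW,SE}

{W,E,N,NW,SE}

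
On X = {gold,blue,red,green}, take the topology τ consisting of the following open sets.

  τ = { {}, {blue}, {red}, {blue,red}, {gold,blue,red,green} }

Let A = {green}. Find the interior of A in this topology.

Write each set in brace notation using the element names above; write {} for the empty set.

U open, U⊆A: {}. int(A) = ⋃ = {}

{}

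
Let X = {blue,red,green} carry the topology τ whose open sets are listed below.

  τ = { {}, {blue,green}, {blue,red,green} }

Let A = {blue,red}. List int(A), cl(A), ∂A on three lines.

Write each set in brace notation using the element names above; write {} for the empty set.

int(A) = {}
cl(A)  = {blue,red,green}
∂A     = {blue,red,green}

U open, U⊆A: {}. int(A) = ⋃ = {}
X∖A={green}, int(X∖A)={}, hence cl(A)={blue,red,green}
∂A: remove int from cl → {blue,red,green}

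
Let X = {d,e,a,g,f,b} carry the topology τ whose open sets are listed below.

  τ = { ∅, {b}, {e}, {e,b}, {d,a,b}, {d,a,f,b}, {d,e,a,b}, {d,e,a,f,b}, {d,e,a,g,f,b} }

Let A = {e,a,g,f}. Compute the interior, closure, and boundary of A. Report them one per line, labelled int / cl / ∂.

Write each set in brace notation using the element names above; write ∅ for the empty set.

U open, U⊆A: ∅, {e}. int(A) = ⋃ = {e}
X∖A={d,b}, int(X∖A)={b}, hence cl(A)={d,e,a,g,f}
∂A: remove int from cl → {d,a,g,f}

int(A) = {e}
cl(A)  = {d,e,a,g,f}
∂A     = {d,a,g,f}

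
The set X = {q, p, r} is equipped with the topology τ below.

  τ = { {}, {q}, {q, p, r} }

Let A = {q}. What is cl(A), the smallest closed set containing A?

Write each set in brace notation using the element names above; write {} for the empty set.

{q, p, r}

complement {p, r}; its interior {}; cl(A) = X∖{} = {q, p, r}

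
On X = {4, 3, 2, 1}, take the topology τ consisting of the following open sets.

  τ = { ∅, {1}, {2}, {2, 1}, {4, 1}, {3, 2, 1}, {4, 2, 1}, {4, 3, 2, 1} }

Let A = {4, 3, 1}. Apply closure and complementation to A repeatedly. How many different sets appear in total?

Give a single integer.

complement {2}; its interior {2}; cl(A) = X∖{2} = {4, 3, 1}
With k = closure, c = complement:
  1. A     = {4, 3, 1}
  2. cA    = {2}
  3. kcA   = {3, 2}
  4. ckcA  = {4, 1}
k, c of each give nothing new

4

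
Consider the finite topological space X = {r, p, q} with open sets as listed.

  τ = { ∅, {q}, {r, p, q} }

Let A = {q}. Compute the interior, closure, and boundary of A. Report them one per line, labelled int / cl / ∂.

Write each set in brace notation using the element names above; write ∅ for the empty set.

opens ⊆ A: ∅, {q}; union → int = {q}
complement {r, p}; its interior ∅; cl(A) = X∖∅ = {r, p, q}
boundary = {r, p, q} ∖ {q} = {r, p}

int(A) = {q}
cl(A)  = {r, p, q}
∂A     = {r, p}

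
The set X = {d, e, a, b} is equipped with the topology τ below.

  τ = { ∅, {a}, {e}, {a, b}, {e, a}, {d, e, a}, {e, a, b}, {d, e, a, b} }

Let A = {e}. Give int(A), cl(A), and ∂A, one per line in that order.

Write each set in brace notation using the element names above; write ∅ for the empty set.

open subsets of A: ∅, {e}; so int(A) = {e}
closure: X∖int(X∖A) = X∖{a, b} = {d, e}
∂A = {d, e} minus {e} = {d}

int(A) = {e}
cl(A)  = {d, e}
∂A     = {d}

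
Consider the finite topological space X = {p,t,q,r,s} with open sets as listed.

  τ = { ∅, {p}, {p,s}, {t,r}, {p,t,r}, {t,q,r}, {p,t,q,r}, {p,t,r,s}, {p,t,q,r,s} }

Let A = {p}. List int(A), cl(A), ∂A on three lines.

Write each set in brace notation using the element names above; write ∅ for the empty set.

int(A) = {p}
cl(A)  = {p,s}
∂A     = {s}

open subsets of A: ∅, {p}; so int(A) = {p}
closure: X∖int(X∖A) = X∖{t,q,r} = {p,s}
∂A = {p,s} minus {p} = {s}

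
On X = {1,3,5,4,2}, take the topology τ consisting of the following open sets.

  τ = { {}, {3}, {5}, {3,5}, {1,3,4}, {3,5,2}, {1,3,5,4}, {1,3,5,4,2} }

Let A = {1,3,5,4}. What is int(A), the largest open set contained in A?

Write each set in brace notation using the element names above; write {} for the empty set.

{1,3,5,4}

opens ⊆ A: {}, {5}, {3}, {3,5}, {1,3,4}, {1,3,5,4}; union → int = {1,3,5,4}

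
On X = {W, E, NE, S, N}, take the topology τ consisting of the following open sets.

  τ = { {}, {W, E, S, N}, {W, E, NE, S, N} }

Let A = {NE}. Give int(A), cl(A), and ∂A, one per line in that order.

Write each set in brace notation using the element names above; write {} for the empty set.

int(A) = {}
cl(A)  = {NE}
∂A     = {NE}

open subsets of A: {}; so int(A) = {}
closure: X∖int(X∖A) = X∖{W, E, S, N} = {NE}
∂A = {NE} minus {} = {NE}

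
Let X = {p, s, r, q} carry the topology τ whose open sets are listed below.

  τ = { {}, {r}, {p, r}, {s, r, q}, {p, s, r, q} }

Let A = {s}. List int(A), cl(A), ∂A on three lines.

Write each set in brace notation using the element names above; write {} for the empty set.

int(A) = {}
cl(A)  = {s, q}
∂A     = {s, q}

open subsets of A: {}; so int(A) = {}
closure: X∖int(X∖A) = X∖{p, r} = {s, q}
∂A = {s, q} minus {} = {s, q}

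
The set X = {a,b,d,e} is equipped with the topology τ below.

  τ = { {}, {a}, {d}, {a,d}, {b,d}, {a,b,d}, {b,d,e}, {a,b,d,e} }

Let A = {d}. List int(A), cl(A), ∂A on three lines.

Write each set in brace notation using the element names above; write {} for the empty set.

opens ⊆ A: {}, {d}; union → int = {d}
complement {a,b,e}; its interior {a}; cl(A) = X∖{a} = {b,d,e}
boundary = {b,d,e} ∖ {d} = {b,e}

int(A) = {d}
cl(A)  = {b,d,e}
∂A     = {b,e}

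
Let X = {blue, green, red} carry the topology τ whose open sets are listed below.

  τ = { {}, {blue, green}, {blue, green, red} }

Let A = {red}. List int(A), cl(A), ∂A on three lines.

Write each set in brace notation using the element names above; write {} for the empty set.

int(A) = {}
cl(A)  = {red}
∂A     = {red}

open subsets of A: {}; so int(A) = {}
closure: X∖int(X∖A) = X∖{blue, green} = {red}
∂A = {red} minus {} = {red}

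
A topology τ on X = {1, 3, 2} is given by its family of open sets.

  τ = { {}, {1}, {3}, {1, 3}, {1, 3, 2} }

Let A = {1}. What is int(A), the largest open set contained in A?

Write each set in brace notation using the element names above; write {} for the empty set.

interior: largest open inside A is {1} (from {}, {1})

{1}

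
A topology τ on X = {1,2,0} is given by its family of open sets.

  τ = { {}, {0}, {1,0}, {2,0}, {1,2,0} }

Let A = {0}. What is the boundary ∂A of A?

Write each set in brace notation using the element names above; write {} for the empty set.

U open, U⊆A: {}, {0}. int(A) = ⋃ = {0}
X∖A={1,2}, int(X∖A)={}, hence cl(A)={1,2,0}
∂A: remove int from cl → {1,2}

{1,2}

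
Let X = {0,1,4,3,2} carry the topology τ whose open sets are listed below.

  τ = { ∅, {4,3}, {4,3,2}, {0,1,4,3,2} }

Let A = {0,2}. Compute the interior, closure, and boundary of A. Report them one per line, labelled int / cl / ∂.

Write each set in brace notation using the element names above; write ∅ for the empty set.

interior: largest open inside A is ∅ (from ∅)
cl via duality: int({1,4,3}) = {4,3}, so X∖{4,3} = {0,1,2}
cl∖int = {0,1,2}

int(A) = ∅
cl(A)  = {0,1,2}
∂A     = {0,1,2}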